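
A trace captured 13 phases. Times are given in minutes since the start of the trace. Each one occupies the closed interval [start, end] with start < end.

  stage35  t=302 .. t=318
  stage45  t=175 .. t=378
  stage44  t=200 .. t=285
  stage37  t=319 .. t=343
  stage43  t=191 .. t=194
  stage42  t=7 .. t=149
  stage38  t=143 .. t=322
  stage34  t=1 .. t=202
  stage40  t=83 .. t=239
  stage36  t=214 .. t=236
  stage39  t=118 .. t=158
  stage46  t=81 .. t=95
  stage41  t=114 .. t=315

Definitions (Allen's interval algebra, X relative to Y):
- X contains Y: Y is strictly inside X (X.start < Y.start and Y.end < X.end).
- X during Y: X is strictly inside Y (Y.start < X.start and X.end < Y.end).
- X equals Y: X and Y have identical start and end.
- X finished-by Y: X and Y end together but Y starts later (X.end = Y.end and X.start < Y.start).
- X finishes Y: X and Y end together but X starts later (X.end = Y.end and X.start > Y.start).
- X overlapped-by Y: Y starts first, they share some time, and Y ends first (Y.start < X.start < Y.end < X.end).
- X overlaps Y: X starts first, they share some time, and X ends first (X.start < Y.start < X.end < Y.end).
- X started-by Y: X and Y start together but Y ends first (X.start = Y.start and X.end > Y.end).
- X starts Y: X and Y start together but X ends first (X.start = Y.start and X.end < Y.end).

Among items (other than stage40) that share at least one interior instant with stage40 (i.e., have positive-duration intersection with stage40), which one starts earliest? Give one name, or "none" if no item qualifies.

Target stage40 = [t=83, t=239].
stage34 [t=1, t=202] → overlaps → candidate.
stage35 [t=302, t=318] → after → excluded.
stage36 [t=214, t=236] → during → candidate.
stage37 [t=319, t=343] → after → excluded.
stage38 [t=143, t=322] → overlapped-by → candidate.
stage39 [t=118, t=158] → during → candidate.
stage41 [t=114, t=315] → overlapped-by → candidate.
stage42 [t=7, t=149] → overlaps → candidate.
stage43 [t=191, t=194] → during → candidate.
stage44 [t=200, t=285] → overlapped-by → candidate.
stage45 [t=175, t=378] → overlapped-by → candidate.
stage46 [t=81, t=95] → overlaps → candidate.
Among candidates, earliest start is t=1 → stage34.

stage34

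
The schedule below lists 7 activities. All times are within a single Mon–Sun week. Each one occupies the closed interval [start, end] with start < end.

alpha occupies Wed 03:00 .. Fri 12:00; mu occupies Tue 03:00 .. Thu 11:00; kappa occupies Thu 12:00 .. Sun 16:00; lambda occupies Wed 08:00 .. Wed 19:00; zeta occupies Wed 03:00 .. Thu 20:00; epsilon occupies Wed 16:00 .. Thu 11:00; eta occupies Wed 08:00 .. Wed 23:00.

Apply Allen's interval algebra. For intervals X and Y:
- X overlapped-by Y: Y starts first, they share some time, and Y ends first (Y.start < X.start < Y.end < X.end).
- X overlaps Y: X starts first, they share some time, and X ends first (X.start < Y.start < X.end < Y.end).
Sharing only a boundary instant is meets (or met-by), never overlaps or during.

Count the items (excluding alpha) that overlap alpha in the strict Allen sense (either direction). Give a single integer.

Target alpha = [Wed 03:00, Fri 12:00].
epsilon [Wed 16:00, Thu 11:00] → during → no.
eta [Wed 08:00, Wed 23:00] → during → no.
kappa [Thu 12:00, Sun 16:00] → overlapped-by → counts.
lambda [Wed 08:00, Wed 19:00] → during → no.
mu [Tue 03:00, Thu 11:00] → overlaps → counts.
zeta [Wed 03:00, Thu 20:00] → starts → no.
Total: 2.

2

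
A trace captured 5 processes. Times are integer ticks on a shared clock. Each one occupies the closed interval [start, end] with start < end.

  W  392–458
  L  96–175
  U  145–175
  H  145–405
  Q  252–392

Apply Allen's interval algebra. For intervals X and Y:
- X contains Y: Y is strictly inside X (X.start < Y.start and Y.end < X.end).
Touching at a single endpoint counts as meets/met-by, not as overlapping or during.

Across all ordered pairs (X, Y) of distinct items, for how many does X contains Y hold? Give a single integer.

Checking all 20 ordered pairs for relation 'contains'; matching pairs in alphabetical order:
(H, Q): H contains Q ✓
Count: 1.

1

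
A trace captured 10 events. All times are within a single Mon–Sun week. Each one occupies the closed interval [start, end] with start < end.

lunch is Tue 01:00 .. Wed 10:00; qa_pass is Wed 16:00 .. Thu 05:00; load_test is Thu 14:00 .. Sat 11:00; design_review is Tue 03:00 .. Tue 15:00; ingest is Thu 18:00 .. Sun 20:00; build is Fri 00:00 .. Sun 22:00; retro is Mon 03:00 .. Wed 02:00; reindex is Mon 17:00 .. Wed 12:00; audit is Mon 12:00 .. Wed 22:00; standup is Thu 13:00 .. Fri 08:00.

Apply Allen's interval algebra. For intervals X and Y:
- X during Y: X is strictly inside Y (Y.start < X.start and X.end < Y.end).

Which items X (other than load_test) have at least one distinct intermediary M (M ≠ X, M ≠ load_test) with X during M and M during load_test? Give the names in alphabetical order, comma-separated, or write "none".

Target load_test = [Thu 14:00, Sat 11:00].
Intermediaries M with M during load_test: none.
Union: none.

none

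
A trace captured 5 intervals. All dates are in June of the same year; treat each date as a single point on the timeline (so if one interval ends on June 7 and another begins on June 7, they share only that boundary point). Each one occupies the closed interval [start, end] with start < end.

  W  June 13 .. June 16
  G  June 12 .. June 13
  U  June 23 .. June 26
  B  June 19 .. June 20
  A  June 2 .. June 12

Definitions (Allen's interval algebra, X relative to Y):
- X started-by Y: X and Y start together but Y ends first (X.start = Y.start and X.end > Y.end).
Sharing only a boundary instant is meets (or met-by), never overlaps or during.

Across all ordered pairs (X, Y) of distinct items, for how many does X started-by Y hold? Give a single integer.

Checking all 20 ordered pairs for relation 'started-by'; matching pairs in alphabetical order:
No pair satisfies it.
Count: 0.

0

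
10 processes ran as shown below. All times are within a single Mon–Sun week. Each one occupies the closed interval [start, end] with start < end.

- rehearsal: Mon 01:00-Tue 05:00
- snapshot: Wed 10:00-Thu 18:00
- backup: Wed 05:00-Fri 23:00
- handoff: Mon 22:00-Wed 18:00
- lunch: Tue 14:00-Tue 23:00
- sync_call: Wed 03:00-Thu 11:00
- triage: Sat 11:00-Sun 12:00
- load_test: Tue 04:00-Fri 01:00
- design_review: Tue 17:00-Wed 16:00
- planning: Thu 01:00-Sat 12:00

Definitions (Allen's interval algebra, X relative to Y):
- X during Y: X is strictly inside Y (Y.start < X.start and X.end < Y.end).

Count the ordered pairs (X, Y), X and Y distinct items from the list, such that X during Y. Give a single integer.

7

Checking all 90 ordered pairs for relation 'during'; matching pairs in alphabetical order:
(design_review, handoff): design_review during handoff ✓
(design_review, load_test): design_review during load_test ✓
(lunch, handoff): lunch during handoff ✓
(lunch, load_test): lunch during load_test ✓
(snapshot, backup): snapshot during backup ✓
(snapshot, load_test): snapshot during load_test ✓
(sync_call, load_test): sync_call during load_test ✓
Count: 7.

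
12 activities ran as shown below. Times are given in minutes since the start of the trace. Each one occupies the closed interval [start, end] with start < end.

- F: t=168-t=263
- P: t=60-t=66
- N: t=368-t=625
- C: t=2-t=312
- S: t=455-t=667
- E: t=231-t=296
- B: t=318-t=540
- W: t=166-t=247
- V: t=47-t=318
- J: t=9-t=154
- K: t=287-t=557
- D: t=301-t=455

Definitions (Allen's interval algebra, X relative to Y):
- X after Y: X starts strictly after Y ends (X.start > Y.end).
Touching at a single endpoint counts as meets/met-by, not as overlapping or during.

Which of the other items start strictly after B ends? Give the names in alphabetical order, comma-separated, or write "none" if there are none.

Target B = [t=318, t=540].
C [t=2, t=312] → before → no.
D [t=301, t=455] → overlaps → no.
E [t=231, t=296] → before → no.
F [t=168, t=263] → before → no.
J [t=9, t=154] → before → no.
K [t=287, t=557] → contains → no.
N [t=368, t=625] → overlapped-by → no.
P [t=60, t=66] → before → no.
S [t=455, t=667] → overlapped-by → no.
V [t=47, t=318] → meets → no.
W [t=166, t=247] → before → no.
Result: none.

none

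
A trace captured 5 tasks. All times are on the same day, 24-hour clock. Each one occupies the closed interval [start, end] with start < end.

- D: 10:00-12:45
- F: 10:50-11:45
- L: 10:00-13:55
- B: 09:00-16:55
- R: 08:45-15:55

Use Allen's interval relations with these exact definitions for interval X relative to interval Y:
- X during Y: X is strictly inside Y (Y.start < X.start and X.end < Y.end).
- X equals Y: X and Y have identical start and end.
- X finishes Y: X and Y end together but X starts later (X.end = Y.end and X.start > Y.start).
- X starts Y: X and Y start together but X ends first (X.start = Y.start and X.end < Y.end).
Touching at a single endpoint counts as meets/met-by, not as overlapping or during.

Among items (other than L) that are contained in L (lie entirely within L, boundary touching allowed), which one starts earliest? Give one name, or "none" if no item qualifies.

D

Target L = [10:00, 13:55].
B [09:00, 16:55] → contains → excluded.
D [10:00, 12:45] → starts → candidate.
F [10:50, 11:45] → during → candidate.
R [08:45, 15:55] → contains → excluded.
Among candidates, earliest start is 10:00 → D.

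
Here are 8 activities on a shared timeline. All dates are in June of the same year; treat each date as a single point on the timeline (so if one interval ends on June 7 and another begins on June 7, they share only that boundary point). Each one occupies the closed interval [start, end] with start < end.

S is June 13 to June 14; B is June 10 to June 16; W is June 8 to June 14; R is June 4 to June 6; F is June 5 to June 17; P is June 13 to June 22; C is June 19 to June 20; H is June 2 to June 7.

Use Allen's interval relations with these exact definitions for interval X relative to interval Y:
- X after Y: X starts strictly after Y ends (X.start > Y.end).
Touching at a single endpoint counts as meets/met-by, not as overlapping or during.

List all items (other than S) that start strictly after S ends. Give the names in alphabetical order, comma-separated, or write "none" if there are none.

C

Target S = [June 13, June 14].
B [June 10, June 16] → contains → no.
C [June 19, June 20] → after → yes.
F [June 5, June 17] → contains → no.
H [June 2, June 7] → before → no.
P [June 13, June 22] → started-by → no.
R [June 4, June 6] → before → no.
W [June 8, June 14] → finished-by → no.
Result: C.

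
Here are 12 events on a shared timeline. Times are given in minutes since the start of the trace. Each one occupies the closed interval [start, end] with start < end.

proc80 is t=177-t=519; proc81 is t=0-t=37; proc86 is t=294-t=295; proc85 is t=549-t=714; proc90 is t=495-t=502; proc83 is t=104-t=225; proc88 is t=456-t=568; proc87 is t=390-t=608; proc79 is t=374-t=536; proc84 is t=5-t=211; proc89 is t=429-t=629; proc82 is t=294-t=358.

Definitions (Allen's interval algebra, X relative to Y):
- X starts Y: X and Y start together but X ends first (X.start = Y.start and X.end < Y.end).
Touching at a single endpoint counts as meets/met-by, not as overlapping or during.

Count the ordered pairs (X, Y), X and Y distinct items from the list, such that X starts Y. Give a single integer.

Checking all 132 ordered pairs for relation 'starts'; matching pairs in alphabetical order:
(proc86, proc82): proc86 starts proc82 ✓
Count: 1.

1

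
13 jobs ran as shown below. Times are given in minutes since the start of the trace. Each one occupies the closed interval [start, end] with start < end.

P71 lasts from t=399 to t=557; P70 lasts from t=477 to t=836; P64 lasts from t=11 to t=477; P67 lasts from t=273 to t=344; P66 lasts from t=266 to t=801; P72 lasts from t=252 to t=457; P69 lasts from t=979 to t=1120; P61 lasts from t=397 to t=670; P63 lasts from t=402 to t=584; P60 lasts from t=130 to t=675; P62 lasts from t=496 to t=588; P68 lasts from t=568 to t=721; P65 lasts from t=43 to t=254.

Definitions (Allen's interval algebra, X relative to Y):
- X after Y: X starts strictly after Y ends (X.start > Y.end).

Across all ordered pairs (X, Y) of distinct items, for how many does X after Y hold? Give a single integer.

Checking all 156 ordered pairs for relation 'after'; matching pairs in alphabetical order:
(P61, P65): P61 after P65 ✓
(P61, P67): P61 after P67 ✓
(P62, P64): P62 after P64 ✓
(P62, P65): P62 after P65 ✓
(P62, P67): P62 after P67 ✓
(P62, P72): P62 after P72 ✓
(P63, P65): P63 after P65 ✓
(P63, P67): P63 after P67 ✓
(P66, P65): P66 after P65 ✓
(P67, P65): P67 after P65 ✓
(P68, P64): P68 after P64 ✓
(P68, P65): P68 after P65 ✓
(P68, P67): P68 after P67 ✓
(P68, P71): P68 after P71 ✓
(P68, P72): P68 after P72 ✓
(P69, P60): P69 after P60 ✓
(P69, P61): P69 after P61 ✓
(P69, P62): P69 after P62 ✓
(P69, P63): P69 after P63 ✓
(P69, P64): P69 after P64 ✓
(P69, P65): P69 after P65 ✓
(P69, P66): P69 after P66 ✓
(P69, P67): P69 after P67 ✓
(P69, P68): P69 after P68 ✓
... plus 8 further pairs not listed.
Count: 32.

32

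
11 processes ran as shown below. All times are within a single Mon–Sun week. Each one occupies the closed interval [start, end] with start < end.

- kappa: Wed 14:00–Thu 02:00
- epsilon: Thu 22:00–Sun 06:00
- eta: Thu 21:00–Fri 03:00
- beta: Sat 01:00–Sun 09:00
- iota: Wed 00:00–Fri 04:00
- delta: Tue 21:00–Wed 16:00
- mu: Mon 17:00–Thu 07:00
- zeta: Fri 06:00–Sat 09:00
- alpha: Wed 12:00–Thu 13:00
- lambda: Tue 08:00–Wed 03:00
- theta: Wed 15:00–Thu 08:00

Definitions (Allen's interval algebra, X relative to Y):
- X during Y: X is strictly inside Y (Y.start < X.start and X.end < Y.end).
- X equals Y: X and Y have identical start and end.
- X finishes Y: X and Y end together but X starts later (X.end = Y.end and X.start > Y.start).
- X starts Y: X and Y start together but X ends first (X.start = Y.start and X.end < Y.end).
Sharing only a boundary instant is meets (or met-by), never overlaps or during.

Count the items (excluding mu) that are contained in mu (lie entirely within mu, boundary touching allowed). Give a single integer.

3

Target mu = [Mon 17:00, Thu 07:00].
alpha [Wed 12:00, Thu 13:00] → overlapped-by → no.
beta [Sat 01:00, Sun 09:00] → after → no.
delta [Tue 21:00, Wed 16:00] → during → counts.
epsilon [Thu 22:00, Sun 06:00] → after → no.
eta [Thu 21:00, Fri 03:00] → after → no.
iota [Wed 00:00, Fri 04:00] → overlapped-by → no.
kappa [Wed 14:00, Thu 02:00] → during → counts.
lambda [Tue 08:00, Wed 03:00] → during → counts.
theta [Wed 15:00, Thu 08:00] → overlapped-by → no.
zeta [Fri 06:00, Sat 09:00] → after → no.
Total: 3.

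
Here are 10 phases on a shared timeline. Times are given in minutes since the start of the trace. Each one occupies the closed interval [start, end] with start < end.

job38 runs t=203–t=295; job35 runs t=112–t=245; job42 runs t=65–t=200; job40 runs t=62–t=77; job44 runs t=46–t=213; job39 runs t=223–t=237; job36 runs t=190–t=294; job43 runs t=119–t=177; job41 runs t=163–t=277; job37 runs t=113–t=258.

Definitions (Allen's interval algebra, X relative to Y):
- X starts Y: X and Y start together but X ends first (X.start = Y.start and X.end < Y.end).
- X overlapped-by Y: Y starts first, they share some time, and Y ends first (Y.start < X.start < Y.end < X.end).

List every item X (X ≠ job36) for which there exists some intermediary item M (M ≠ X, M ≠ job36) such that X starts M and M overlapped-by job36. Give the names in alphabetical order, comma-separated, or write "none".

Target job36 = [t=190, t=294].
Intermediaries M with M overlapped-by job36: job38.
Via job38 — items with X starts job38: none.
Union: none.

none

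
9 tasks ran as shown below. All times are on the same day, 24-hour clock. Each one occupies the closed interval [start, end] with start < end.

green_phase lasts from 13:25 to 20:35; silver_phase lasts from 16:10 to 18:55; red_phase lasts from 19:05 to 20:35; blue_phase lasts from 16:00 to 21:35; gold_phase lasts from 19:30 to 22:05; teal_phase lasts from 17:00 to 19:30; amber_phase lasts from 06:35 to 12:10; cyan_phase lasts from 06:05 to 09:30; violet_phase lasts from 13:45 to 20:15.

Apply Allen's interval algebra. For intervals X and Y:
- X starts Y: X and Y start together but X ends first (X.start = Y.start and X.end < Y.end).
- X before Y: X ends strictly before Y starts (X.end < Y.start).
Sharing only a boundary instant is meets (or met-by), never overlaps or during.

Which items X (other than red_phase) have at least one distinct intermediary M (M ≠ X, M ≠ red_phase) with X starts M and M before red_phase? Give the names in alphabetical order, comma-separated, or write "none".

none

Target red_phase = [19:05, 20:35].
Intermediaries M with M before red_phase: amber_phase, cyan_phase, silver_phase.
Via amber_phase — items with X starts amber_phase: none.
Via cyan_phase — items with X starts cyan_phase: none.
Via silver_phase — items with X starts silver_phase: none.
Union: none.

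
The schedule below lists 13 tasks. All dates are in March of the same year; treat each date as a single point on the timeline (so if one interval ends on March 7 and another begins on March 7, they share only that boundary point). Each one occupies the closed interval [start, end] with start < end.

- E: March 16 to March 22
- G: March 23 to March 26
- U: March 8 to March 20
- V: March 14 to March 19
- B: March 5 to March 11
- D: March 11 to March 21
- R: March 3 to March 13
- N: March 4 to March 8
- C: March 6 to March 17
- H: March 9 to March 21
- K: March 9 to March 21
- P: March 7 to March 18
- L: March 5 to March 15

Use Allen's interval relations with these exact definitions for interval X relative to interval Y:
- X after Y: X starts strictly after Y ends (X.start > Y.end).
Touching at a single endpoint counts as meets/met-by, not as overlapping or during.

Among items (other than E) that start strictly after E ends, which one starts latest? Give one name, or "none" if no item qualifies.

G

Target E = [March 16, March 22].
B [March 5, March 11] → before → excluded.
C [March 6, March 17] → overlaps → excluded.
D [March 11, March 21] → overlaps → excluded.
G [March 23, March 26] → after → candidate.
H [March 9, March 21] → overlaps → excluded.
K [March 9, March 21] → overlaps → excluded.
L [March 5, March 15] → before → excluded.
N [March 4, March 8] → before → excluded.
P [March 7, March 18] → overlaps → excluded.
R [March 3, March 13] → before → excluded.
U [March 8, March 20] → overlaps → excluded.
V [March 14, March 19] → overlaps → excluded.
Among candidates, latest start is March 23 → G.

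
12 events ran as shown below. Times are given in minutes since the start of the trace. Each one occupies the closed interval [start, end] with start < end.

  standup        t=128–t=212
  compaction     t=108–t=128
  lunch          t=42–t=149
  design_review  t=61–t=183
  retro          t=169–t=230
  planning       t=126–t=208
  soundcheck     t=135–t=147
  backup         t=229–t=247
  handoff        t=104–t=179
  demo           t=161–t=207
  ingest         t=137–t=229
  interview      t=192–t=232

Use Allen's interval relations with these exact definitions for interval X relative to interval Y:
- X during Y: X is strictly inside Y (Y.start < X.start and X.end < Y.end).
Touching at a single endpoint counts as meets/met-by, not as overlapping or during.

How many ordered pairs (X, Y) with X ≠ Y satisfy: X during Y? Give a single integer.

Checking all 132 ordered pairs for relation 'during'; matching pairs in alphabetical order:
(compaction, design_review): compaction during design_review ✓
(compaction, handoff): compaction during handoff ✓
(compaction, lunch): compaction during lunch ✓
(demo, ingest): demo during ingest ✓
(demo, planning): demo during planning ✓
(demo, standup): demo during standup ✓
(handoff, design_review): handoff during design_review ✓
(soundcheck, design_review): soundcheck during design_review ✓
(soundcheck, handoff): soundcheck during handoff ✓
(soundcheck, lunch): soundcheck during lunch ✓
(soundcheck, planning): soundcheck during planning ✓
(soundcheck, standup): soundcheck during standup ✓
Count: 12.

12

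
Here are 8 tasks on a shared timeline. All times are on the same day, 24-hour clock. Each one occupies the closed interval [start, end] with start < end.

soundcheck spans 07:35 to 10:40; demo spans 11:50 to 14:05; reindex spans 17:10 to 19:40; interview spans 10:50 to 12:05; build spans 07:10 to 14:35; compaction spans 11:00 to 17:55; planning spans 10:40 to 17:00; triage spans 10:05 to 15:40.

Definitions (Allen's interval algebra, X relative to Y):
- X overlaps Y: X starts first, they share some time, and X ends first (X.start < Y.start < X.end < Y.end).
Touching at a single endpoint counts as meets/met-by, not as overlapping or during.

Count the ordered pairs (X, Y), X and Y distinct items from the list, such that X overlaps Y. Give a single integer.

Checking all 56 ordered pairs for relation 'overlaps'; matching pairs in alphabetical order:
(build, compaction): build overlaps compaction ✓
(build, planning): build overlaps planning ✓
(build, triage): build overlaps triage ✓
(compaction, reindex): compaction overlaps reindex ✓
(interview, compaction): interview overlaps compaction ✓
(interview, demo): interview overlaps demo ✓
(planning, compaction): planning overlaps compaction ✓
(soundcheck, triage): soundcheck overlaps triage ✓
(triage, compaction): triage overlaps compaction ✓
(triage, planning): triage overlaps planning ✓
Count: 10.

10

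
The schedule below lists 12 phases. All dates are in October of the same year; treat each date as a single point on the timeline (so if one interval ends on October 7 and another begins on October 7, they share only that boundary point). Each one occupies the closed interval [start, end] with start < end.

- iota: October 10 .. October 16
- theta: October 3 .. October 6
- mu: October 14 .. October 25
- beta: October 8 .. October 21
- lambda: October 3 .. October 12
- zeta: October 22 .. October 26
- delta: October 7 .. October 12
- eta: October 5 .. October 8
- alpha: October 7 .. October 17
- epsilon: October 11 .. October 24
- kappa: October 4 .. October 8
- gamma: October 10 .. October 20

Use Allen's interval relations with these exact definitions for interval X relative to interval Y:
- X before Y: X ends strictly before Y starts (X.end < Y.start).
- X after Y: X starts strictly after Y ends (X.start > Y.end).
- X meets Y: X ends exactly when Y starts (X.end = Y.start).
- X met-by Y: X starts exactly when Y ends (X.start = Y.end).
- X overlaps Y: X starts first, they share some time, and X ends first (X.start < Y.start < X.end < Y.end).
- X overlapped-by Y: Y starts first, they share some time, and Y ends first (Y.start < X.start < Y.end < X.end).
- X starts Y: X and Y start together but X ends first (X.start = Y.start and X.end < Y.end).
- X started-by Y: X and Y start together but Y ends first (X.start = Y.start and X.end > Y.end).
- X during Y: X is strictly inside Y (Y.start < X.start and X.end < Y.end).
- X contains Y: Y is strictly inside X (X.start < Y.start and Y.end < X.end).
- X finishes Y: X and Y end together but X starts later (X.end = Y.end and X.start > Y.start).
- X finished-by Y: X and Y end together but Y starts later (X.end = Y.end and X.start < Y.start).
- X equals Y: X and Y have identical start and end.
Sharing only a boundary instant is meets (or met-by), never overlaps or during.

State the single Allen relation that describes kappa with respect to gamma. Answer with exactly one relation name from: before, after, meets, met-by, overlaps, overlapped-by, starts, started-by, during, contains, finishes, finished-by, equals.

before

kappa = [October 4, October 8]; gamma = [October 10, October 20].
Compare endpoints: kappa.start < gamma.start, kappa.start < gamma.end, kappa.end < gamma.start, kappa.end < gamma.end.
That pattern is 'before'.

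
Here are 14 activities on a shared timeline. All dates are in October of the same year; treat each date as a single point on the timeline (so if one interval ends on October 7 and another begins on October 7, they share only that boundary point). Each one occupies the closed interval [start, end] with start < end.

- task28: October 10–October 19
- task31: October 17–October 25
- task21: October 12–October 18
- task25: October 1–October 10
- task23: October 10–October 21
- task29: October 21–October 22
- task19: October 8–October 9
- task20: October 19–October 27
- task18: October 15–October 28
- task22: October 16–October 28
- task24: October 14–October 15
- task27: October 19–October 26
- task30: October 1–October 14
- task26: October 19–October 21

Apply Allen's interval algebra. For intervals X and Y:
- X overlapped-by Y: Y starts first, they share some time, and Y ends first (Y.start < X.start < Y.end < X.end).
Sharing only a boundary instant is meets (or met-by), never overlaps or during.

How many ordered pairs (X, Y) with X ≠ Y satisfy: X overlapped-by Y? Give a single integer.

16

Checking all 182 ordered pairs for relation 'overlapped-by'; matching pairs in alphabetical order:
(task18, task21): task18 overlapped-by task21 ✓
(task18, task23): task18 overlapped-by task23 ✓
(task18, task28): task18 overlapped-by task28 ✓
(task20, task23): task20 overlapped-by task23 ✓
(task20, task31): task20 overlapped-by task31 ✓
(task21, task30): task21 overlapped-by task30 ✓
(task22, task21): task22 overlapped-by task21 ✓
(task22, task23): task22 overlapped-by task23 ✓
(task22, task28): task22 overlapped-by task28 ✓
(task23, task30): task23 overlapped-by task30 ✓
(task27, task23): task27 overlapped-by task23 ✓
(task27, task31): task27 overlapped-by task31 ✓
(task28, task30): task28 overlapped-by task30 ✓
(task31, task21): task31 overlapped-by task21 ✓
(task31, task23): task31 overlapped-by task23 ✓
(task31, task28): task31 overlapped-by task28 ✓
Count: 16.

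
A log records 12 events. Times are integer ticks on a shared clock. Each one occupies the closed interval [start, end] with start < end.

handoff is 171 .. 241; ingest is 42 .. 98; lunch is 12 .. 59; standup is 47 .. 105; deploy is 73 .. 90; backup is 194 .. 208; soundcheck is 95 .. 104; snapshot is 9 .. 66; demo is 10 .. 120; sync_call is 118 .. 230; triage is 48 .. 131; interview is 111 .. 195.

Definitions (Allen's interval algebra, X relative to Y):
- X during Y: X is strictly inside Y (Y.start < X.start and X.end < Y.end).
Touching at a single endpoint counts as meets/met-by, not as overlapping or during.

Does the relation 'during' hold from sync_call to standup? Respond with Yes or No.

No

sync_call = [118, 230], standup = [47, 105].
Actual relation of sync_call to standup: after.
Asked whether 'during' holds → No.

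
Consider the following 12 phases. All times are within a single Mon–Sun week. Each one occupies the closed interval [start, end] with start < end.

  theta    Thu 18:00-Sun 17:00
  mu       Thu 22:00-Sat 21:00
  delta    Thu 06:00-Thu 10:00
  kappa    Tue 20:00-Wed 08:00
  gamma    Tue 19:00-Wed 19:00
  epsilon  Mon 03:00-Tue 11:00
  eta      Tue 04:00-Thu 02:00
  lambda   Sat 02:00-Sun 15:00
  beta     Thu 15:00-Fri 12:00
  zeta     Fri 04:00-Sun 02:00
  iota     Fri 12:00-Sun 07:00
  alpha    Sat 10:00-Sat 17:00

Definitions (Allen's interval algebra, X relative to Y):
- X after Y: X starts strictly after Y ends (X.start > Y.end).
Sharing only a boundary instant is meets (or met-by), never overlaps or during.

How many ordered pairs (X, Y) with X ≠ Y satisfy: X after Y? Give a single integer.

43

Checking all 132 ordered pairs for relation 'after'; matching pairs in alphabetical order:
(alpha, beta): alpha after beta ✓
(alpha, delta): alpha after delta ✓
(alpha, epsilon): alpha after epsilon ✓
(alpha, eta): alpha after eta ✓
(alpha, gamma): alpha after gamma ✓
(alpha, kappa): alpha after kappa ✓
(beta, delta): beta after delta ✓
(beta, epsilon): beta after epsilon ✓
(beta, eta): beta after eta ✓
(beta, gamma): beta after gamma ✓
(beta, kappa): beta after kappa ✓
(delta, epsilon): delta after epsilon ✓
(delta, eta): delta after eta ✓
(delta, gamma): delta after gamma ✓
(delta, kappa): delta after kappa ✓
(gamma, epsilon): gamma after epsilon ✓
(iota, delta): iota after delta ✓
(iota, epsilon): iota after epsilon ✓
(iota, eta): iota after eta ✓
(iota, gamma): iota after gamma ✓
(iota, kappa): iota after kappa ✓
(kappa, epsilon): kappa after epsilon ✓
(lambda, beta): lambda after beta ✓
(lambda, delta): lambda after delta ✓
... plus 19 further pairs not listed.
Count: 43.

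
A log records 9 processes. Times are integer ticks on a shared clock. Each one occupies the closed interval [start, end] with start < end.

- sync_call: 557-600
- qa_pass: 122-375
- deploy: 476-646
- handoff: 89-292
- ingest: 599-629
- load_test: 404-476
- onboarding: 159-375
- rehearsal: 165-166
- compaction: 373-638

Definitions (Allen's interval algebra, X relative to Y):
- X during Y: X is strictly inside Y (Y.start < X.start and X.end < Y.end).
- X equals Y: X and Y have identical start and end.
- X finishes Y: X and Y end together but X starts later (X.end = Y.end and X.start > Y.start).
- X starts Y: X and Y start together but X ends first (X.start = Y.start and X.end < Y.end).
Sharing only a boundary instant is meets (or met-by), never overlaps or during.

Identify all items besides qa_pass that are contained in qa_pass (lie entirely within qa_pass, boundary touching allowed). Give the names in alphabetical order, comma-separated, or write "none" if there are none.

Target qa_pass = [122, 375].
compaction [373, 638] → overlapped-by → no.
deploy [476, 646] → after → no.
handoff [89, 292] → overlaps → no.
ingest [599, 629] → after → no.
load_test [404, 476] → after → no.
onboarding [159, 375] → finishes → yes.
rehearsal [165, 166] → during → yes.
sync_call [557, 600] → after → no.
Result: onboarding, rehearsal.

onboarding, rehearsal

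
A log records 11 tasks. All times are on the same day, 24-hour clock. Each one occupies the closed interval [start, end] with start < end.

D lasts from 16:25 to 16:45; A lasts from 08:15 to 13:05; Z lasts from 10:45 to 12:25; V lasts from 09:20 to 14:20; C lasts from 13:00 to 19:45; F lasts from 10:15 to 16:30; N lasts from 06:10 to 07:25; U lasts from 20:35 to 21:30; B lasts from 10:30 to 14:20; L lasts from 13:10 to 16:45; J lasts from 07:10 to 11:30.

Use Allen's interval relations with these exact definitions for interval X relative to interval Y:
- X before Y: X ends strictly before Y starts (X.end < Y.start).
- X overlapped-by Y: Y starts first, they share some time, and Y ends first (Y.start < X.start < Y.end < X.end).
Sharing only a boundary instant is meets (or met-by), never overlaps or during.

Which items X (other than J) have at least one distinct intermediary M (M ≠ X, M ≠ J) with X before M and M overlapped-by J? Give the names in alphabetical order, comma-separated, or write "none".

N

Target J = [07:10, 11:30].
Intermediaries M with M overlapped-by J: A, B, F, V, Z.
Via A — items with X before A: N.
Via B — items with X before B: N.
Via F — items with X before F: N.
Via V — items with X before V: N.
Via Z — items with X before Z: N.
Union: N.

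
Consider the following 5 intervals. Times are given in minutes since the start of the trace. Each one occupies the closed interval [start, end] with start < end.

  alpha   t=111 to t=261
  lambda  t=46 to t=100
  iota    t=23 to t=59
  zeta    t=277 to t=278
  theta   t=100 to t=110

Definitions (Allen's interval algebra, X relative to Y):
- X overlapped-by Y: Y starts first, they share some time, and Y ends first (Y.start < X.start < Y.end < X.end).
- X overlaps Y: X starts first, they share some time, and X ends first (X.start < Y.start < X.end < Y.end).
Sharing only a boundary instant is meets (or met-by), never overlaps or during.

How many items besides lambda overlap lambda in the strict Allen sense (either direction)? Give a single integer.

1

Target lambda = [t=46, t=100].
alpha [t=111, t=261] → after → no.
iota [t=23, t=59] → overlaps → counts.
theta [t=100, t=110] → met-by → no.
zeta [t=277, t=278] → after → no.
Total: 1.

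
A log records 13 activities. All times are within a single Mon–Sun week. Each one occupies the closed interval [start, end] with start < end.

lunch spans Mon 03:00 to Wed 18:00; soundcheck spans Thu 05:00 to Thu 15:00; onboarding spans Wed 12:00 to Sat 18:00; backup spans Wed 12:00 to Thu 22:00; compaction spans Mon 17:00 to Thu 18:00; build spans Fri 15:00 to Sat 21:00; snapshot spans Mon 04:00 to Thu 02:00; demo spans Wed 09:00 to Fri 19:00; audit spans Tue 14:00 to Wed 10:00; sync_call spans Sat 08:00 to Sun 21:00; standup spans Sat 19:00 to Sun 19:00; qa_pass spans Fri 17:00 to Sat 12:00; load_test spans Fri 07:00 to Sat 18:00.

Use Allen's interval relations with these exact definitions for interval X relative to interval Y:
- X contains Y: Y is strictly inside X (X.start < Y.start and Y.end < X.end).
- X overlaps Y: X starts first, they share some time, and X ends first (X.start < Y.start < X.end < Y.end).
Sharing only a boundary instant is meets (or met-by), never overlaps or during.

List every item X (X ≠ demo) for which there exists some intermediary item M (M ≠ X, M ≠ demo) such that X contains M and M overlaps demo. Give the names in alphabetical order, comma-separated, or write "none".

compaction, lunch, snapshot

Target demo = [Wed 09:00, Fri 19:00].
Intermediaries M with M overlaps demo: audit, compaction, lunch, snapshot.
Via audit — items with X contains audit: compaction, lunch, snapshot.
Via compaction — items with X contains compaction: none.
Via lunch — items with X contains lunch: none.
Via snapshot — items with X contains snapshot: none.
Union: compaction, lunch, snapshot.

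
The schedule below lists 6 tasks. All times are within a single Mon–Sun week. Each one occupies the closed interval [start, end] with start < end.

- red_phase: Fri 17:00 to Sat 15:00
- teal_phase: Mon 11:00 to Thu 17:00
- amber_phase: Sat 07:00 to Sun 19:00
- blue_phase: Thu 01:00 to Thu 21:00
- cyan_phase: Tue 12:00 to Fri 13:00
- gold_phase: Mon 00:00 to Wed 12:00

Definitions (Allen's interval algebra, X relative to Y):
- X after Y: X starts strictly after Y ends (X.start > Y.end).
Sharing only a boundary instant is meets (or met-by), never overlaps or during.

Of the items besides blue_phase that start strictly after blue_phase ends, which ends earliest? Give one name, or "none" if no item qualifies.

Target blue_phase = [Thu 01:00, Thu 21:00].
amber_phase [Sat 07:00, Sun 19:00] → after → candidate.
cyan_phase [Tue 12:00, Fri 13:00] → contains → excluded.
gold_phase [Mon 00:00, Wed 12:00] → before → excluded.
red_phase [Fri 17:00, Sat 15:00] → after → candidate.
teal_phase [Mon 11:00, Thu 17:00] → overlaps → excluded.
Among candidates, earliest end is Sat 15:00 → red_phase.

red_phase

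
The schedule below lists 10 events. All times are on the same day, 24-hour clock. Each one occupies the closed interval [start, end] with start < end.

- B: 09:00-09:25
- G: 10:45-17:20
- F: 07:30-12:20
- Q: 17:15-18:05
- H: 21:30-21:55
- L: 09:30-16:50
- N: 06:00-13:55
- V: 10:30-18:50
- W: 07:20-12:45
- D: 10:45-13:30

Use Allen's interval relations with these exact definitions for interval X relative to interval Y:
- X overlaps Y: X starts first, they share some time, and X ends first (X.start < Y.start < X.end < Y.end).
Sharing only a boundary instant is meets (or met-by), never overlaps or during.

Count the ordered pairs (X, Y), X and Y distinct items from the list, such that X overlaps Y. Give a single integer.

Checking all 90 ordered pairs for relation 'overlaps'; matching pairs in alphabetical order:
(F, D): F overlaps D ✓
(F, G): F overlaps G ✓
(F, L): F overlaps L ✓
(F, V): F overlaps V ✓
(G, Q): G overlaps Q ✓
(L, G): L overlaps G ✓
(L, V): L overlaps V ✓
(N, G): N overlaps G ✓
(N, L): N overlaps L ✓
(N, V): N overlaps V ✓
(W, D): W overlaps D ✓
(W, G): W overlaps G ✓
(W, L): W overlaps L ✓
(W, V): W overlaps V ✓
Count: 14.

14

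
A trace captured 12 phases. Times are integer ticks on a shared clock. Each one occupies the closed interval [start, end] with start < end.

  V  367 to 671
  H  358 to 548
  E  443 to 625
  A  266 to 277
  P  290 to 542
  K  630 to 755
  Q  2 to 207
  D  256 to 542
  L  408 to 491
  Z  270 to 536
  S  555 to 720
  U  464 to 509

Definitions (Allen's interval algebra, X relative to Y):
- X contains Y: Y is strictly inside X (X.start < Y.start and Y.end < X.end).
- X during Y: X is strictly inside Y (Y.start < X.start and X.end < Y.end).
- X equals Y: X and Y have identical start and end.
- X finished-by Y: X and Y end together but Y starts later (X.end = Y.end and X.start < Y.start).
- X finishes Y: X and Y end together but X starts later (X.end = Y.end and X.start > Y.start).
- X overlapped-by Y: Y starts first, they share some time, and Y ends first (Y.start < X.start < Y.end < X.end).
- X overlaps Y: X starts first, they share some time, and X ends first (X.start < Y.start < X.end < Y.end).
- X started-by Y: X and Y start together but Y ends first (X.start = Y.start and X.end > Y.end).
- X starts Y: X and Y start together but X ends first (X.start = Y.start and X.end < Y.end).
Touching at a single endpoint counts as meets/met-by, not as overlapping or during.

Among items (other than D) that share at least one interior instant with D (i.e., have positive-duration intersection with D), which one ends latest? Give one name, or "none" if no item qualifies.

Target D = [256, 542].
A [266, 277] → during → candidate.
E [443, 625] → overlapped-by → candidate.
H [358, 548] → overlapped-by → candidate.
K [630, 755] → after → excluded.
L [408, 491] → during → candidate.
P [290, 542] → finishes → candidate.
Q [2, 207] → before → excluded.
S [555, 720] → after → excluded.
U [464, 509] → during → candidate.
V [367, 671] → overlapped-by → candidate.
Z [270, 536] → during → candidate.
Among candidates, latest end is 671 → V.

V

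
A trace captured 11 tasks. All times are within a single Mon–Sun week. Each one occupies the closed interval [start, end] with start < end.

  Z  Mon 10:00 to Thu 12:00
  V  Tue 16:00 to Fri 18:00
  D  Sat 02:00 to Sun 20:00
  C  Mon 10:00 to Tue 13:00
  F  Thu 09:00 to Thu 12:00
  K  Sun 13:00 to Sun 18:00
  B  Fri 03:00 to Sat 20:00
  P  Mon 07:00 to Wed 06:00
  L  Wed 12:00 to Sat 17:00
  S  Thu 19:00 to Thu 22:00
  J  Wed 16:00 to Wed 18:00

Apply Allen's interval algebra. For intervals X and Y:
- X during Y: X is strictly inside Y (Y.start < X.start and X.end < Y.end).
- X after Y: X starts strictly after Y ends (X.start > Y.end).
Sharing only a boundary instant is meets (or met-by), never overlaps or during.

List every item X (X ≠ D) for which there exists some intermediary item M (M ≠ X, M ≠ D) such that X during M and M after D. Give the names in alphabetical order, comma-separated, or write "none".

Target D = [Sat 02:00, Sun 20:00].
Intermediaries M with M after D: none.
Union: none.

none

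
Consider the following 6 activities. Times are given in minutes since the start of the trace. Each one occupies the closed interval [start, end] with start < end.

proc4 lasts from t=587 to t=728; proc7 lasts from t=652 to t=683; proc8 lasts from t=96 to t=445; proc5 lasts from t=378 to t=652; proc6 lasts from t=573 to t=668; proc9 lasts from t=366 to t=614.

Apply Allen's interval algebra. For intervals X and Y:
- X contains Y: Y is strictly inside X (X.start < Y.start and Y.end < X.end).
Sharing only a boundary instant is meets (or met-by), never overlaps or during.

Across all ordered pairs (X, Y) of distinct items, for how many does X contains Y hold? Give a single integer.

1

Checking all 30 ordered pairs for relation 'contains'; matching pairs in alphabetical order:
(proc4, proc7): proc4 contains proc7 ✓
Count: 1.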